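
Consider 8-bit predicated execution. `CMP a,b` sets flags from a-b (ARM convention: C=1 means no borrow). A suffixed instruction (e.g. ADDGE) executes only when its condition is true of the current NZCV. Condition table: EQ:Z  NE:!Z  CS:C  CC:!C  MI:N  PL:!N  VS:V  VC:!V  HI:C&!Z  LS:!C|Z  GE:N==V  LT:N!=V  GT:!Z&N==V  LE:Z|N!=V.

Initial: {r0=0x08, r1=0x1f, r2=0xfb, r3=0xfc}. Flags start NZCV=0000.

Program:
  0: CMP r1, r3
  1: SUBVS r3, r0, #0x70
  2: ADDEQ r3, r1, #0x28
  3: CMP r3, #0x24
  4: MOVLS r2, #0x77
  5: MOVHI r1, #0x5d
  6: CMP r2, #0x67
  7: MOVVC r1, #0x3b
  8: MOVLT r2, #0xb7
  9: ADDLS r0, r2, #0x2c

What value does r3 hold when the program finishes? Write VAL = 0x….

VAL = 0xfc

0: ✓ CMP  NZCV=0000
1: · SUBVS
2: · ADDEQ
3: ✓ CMP  NZCV=1010
4: · MOVLS
5: ✓ MOVHI  r1←0x5d
6: ✓ CMP  NZCV=1010
7: ✓ MOVVC  r1←0x3b
8: ✓ MOVLT  r2←0xb7
9: · ADDLS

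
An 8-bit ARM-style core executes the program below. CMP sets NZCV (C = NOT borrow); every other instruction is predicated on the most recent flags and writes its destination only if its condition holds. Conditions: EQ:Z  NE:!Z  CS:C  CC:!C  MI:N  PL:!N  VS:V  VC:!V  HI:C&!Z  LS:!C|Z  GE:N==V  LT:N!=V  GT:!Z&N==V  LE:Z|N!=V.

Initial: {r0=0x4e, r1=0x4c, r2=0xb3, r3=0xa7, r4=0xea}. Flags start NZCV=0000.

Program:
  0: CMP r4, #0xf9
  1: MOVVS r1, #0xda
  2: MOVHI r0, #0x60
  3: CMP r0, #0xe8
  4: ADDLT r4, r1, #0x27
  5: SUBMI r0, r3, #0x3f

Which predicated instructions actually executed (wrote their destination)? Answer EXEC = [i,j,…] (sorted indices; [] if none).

[0] flags=1000 → (cmp)
[1] flags=1000 VS?F → skip
[2] flags=1000 HI?F → skip
[3] flags=0000 → (cmp)
[4] flags=0000 LT?F → skip
[5] flags=0000 MI?F → skip

EXEC = []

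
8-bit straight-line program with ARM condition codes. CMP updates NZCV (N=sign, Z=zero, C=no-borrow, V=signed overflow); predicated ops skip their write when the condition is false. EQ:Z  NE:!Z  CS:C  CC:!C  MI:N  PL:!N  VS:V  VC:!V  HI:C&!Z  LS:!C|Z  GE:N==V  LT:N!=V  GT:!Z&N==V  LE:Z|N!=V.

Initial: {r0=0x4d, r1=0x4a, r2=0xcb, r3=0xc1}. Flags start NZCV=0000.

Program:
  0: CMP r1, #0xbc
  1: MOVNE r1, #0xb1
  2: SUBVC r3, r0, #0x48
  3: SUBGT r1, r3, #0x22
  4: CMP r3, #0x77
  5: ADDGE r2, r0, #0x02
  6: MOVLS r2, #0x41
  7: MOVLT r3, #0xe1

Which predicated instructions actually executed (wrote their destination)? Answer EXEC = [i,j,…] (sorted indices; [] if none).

EXEC = [1,3,7]

[0] flags=1001 → (cmp)
[1] flags=1001 NE?T → r1=0xb1
[2] flags=1001 VC?F → skip
[3] flags=1001 GT?T → r1=0x9f
[4] flags=0011 → (cmp)
[5] flags=0011 GE?F → skip
[6] flags=0011 LS?F → skip
[7] flags=0011 LT?T → r3=0xe1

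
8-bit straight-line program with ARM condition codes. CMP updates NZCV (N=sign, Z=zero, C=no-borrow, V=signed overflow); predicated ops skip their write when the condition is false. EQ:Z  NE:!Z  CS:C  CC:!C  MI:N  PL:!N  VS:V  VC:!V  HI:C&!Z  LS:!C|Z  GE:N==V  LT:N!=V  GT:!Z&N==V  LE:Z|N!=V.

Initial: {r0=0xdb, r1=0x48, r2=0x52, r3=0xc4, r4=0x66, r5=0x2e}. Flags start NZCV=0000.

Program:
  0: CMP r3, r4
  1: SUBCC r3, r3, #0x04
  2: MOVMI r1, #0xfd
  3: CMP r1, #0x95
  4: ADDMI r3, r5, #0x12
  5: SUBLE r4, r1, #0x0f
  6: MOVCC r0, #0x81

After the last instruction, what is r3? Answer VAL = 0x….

[0] flags=0011 → (cmp)
[1] flags=0011 CC?F → skip
[2] flags=0011 MI?F → skip
[3] flags=1001 → (cmp)
[4] flags=1001 MI?T → r3=0x40
[5] flags=1001 LE?F → skip
[6] flags=1001 CC?T → r0=0x81

VAL = 0x40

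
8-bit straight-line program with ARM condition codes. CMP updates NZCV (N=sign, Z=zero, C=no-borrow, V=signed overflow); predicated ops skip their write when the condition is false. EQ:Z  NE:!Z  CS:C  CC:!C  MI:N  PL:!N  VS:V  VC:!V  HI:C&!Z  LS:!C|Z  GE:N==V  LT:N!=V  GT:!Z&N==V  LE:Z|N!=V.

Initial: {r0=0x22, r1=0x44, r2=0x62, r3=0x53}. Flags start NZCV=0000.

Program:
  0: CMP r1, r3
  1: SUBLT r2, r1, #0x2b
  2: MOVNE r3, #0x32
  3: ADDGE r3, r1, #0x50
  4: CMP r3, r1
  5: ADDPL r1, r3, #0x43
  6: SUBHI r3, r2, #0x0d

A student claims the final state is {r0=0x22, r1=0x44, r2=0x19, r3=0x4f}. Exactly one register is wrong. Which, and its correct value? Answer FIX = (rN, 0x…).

FIX = (r3, 0x32)

0: ✓ CMP  NZCV=1000
1: ✓ SUBLT  r2←0x19
2: ✓ MOVNE  r3←0x32
3: · ADDGE
4: ✓ CMP  NZCV=1000
5: · ADDPL
6: · SUBHI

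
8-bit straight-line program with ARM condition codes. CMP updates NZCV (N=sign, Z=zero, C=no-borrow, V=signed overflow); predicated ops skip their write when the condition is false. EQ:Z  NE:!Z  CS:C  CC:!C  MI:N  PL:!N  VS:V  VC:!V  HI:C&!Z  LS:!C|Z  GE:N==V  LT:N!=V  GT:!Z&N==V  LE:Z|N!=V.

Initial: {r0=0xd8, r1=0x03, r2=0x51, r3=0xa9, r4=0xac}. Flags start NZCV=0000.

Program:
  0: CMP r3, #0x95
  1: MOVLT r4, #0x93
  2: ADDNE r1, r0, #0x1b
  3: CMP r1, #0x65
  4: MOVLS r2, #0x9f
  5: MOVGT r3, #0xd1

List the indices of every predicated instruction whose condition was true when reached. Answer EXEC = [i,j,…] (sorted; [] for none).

[0] flags=0010 → (cmp)
[1] flags=0010 LT?F → skip
[2] flags=0010 NE?T → r1=0xf3
[3] flags=1010 → (cmp)
[4] flags=1010 LS?F → skip
[5] flags=1010 GT?F → skip

EXEC = [2]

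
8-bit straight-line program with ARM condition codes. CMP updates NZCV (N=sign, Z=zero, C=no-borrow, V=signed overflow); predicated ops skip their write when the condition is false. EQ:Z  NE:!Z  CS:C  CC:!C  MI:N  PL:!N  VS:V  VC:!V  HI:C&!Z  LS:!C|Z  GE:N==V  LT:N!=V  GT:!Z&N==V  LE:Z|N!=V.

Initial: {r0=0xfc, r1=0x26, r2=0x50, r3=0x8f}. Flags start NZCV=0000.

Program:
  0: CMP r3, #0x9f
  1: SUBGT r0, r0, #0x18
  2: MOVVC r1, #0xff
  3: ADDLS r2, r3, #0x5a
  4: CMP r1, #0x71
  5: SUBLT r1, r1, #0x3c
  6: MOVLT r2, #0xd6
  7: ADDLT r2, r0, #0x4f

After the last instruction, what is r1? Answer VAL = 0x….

0: ✓ CMP  NZCV=1000
1: · SUBGT
2: ✓ MOVVC  r1←0xff
3: ✓ ADDLS  r2←0xe9
4: ✓ CMP  NZCV=1010
5: ✓ SUBLT  r1←0xc3
6: ✓ MOVLT  r2←0xd6
7: ✓ ADDLT  r2←0x4b

VAL = 0xc3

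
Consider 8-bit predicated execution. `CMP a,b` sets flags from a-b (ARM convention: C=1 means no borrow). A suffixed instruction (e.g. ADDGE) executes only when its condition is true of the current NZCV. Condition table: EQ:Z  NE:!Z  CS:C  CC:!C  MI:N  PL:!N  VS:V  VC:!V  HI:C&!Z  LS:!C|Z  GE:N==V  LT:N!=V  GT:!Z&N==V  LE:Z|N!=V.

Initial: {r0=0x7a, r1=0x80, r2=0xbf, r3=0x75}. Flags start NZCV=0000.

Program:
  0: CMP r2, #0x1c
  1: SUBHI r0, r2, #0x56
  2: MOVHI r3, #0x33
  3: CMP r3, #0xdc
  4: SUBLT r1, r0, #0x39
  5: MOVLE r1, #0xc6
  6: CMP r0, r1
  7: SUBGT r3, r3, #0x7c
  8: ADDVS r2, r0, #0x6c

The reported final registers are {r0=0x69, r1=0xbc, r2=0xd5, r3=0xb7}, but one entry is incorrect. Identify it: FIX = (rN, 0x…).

[0] flags=1010 → (cmp)
[1] flags=1010 HI?T → r0=0x69
[2] flags=1010 HI?T → r3=0x33
[3] flags=0000 → (cmp)
[4] flags=0000 LT?F → skip
[5] flags=0000 LE?F → skip
[6] flags=1001 → (cmp)
[7] flags=1001 GT?T → r3=0xb7
[8] flags=1001 VS?T → r2=0xd5

FIX = (r1, 0x80)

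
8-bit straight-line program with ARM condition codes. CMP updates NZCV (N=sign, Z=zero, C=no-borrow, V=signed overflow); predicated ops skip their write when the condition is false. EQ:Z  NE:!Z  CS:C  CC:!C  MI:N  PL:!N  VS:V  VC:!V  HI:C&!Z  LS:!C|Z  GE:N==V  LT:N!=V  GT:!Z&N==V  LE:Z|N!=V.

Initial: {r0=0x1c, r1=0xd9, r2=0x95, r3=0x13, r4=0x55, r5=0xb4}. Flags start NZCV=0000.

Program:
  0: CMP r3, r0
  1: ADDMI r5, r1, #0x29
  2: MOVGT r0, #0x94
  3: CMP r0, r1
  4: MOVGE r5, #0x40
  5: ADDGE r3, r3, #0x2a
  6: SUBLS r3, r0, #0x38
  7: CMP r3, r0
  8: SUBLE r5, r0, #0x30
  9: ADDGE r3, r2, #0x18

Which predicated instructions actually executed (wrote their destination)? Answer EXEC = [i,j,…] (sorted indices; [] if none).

[0] flags=1000 → (cmp)
[1] flags=1000 MI?T → r5=0x02
[2] flags=1000 GT?F → skip
[3] flags=0000 → (cmp)
[4] flags=0000 GE?T → r5=0x40
[5] flags=0000 GE?T → r3=0x3d
[6] flags=0000 LS?T → r3=0xe4
[7] flags=1010 → (cmp)
[8] flags=1010 LE?T → r5=0xec
[9] flags=1010 GE?F → skip

EXEC = [1,4,5,6,8]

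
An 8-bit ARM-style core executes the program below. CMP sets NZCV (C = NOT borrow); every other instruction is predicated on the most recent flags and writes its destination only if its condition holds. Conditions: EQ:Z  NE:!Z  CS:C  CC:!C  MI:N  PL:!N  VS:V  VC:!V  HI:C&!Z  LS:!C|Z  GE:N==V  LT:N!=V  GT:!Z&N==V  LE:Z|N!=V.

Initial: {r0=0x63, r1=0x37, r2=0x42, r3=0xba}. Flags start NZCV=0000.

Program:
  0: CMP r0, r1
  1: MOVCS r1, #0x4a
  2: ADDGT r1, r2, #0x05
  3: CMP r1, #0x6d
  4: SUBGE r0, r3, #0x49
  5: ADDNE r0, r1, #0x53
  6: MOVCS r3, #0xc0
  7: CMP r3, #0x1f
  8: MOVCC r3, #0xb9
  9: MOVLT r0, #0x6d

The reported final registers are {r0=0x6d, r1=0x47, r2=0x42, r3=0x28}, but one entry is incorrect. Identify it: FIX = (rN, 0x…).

FIX = (r3, 0xba)

[0] flags=0010 → (cmp)
[1] flags=0010 CS?T → r1=0x4a
[2] flags=0010 GT?T → r1=0x47
[3] flags=1000 → (cmp)
[4] flags=1000 GE?F → skip
[5] flags=1000 NE?T → r0=0x9a
[6] flags=1000 CS?F → skip
[7] flags=1010 → (cmp)
[8] flags=1010 CC?F → skip
[9] flags=1010 LT?T → r0=0x6d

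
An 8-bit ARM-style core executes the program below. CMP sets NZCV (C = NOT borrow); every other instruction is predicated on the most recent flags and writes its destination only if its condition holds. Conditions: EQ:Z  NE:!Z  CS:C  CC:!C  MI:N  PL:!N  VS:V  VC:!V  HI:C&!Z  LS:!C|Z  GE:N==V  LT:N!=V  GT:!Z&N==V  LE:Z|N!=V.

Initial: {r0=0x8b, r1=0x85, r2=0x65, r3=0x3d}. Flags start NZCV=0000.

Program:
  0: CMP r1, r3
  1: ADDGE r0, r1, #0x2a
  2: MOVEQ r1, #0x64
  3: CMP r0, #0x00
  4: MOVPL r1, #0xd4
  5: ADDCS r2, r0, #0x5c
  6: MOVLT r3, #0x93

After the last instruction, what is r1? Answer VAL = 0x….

VAL = 0x85

[0] flags=0011 → (cmp)
[1] flags=0011 GE?F → skip
[2] flags=0011 EQ?F → skip
[3] flags=1010 → (cmp)
[4] flags=1010 PL?F → skip
[5] flags=1010 CS?T → r2=0xe7
[6] flags=1010 LT?T → r3=0x93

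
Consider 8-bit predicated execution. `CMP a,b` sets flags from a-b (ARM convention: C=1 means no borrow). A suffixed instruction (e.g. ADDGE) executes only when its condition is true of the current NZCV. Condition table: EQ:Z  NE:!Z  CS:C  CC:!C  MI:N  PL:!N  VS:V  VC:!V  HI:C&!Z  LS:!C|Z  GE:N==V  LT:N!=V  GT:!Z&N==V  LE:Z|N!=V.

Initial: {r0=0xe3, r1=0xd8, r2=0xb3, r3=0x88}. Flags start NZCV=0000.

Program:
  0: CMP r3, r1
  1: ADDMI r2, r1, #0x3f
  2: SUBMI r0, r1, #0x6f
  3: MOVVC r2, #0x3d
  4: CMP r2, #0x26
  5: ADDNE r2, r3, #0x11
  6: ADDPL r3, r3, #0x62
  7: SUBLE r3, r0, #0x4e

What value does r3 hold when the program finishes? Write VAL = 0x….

0: ✓ CMP  NZCV=1000
1: ✓ ADDMI  r2←0x17
2: ✓ SUBMI  r0←0x69
3: ✓ MOVVC  r2←0x3d
4: ✓ CMP  NZCV=0010
5: ✓ ADDNE  r2←0x99
6: ✓ ADDPL  r3←0xea
7: · SUBLE

VAL = 0xea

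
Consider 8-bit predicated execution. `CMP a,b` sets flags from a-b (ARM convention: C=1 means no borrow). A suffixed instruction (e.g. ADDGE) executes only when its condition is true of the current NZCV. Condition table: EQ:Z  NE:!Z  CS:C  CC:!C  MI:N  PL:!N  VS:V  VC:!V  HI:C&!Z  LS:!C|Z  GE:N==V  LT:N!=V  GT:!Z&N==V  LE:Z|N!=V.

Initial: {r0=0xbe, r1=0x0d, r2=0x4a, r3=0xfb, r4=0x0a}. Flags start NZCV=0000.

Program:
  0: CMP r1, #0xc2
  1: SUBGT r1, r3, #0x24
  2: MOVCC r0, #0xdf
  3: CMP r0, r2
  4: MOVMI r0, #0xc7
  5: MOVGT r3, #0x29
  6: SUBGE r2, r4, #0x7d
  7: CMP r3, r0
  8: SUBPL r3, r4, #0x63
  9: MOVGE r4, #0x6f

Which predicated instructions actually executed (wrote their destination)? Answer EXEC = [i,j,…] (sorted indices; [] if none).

[0] flags=0000 → (cmp)
[1] flags=0000 GT?T → r1=0xd7
[2] flags=0000 CC?T → r0=0xdf
[3] flags=1010 → (cmp)
[4] flags=1010 MI?T → r0=0xc7
[5] flags=1010 GT?F → skip
[6] flags=1010 GE?F → skip
[7] flags=0010 → (cmp)
[8] flags=0010 PL?T → r3=0xa7
[9] flags=0010 GE?T → r4=0x6f

EXEC = [1,2,4,8,9]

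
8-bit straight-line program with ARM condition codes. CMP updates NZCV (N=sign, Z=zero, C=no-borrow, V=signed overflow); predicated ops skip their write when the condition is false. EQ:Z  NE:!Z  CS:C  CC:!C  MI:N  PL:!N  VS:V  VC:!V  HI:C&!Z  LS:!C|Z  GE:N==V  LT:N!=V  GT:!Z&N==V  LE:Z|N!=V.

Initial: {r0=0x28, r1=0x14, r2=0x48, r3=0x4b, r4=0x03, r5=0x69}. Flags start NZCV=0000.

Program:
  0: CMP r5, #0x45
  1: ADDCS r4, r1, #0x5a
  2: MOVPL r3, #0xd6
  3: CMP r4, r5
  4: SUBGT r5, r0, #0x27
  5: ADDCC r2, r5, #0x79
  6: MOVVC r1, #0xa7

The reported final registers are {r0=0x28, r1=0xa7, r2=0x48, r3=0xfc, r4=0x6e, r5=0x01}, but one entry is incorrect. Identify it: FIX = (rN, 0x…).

FIX = (r3, 0xd6)

[0] flags=0010 → (cmp)
[1] flags=0010 CS?T → r4=0x6e
[2] flags=0010 PL?T → r3=0xd6
[3] flags=0010 → (cmp)
[4] flags=0010 GT?T → r5=0x01
[5] flags=0010 CC?F → skip
[6] flags=0010 VC?T → r1=0xa7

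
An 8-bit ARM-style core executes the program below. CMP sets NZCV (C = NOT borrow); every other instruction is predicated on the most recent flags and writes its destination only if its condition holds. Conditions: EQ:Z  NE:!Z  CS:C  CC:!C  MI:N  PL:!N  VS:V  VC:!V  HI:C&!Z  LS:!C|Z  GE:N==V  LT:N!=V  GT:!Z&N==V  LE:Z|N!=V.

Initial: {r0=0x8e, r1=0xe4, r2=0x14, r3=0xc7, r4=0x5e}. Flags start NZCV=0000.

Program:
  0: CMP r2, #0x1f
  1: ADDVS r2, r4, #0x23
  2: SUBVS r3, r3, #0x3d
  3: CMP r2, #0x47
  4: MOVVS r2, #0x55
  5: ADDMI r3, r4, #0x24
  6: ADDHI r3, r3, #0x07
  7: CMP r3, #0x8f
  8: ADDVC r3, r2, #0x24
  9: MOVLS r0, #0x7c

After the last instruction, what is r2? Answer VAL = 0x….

VAL = 0x14

[0] flags=1000 → (cmp)
[1] flags=1000 VS?F → skip
[2] flags=1000 VS?F → skip
[3] flags=1000 → (cmp)
[4] flags=1000 VS?F → skip
[5] flags=1000 MI?T → r3=0x82
[6] flags=1000 HI?F → skip
[7] flags=1000 → (cmp)
[8] flags=1000 VC?T → r3=0x38
[9] flags=1000 LS?T → r0=0x7c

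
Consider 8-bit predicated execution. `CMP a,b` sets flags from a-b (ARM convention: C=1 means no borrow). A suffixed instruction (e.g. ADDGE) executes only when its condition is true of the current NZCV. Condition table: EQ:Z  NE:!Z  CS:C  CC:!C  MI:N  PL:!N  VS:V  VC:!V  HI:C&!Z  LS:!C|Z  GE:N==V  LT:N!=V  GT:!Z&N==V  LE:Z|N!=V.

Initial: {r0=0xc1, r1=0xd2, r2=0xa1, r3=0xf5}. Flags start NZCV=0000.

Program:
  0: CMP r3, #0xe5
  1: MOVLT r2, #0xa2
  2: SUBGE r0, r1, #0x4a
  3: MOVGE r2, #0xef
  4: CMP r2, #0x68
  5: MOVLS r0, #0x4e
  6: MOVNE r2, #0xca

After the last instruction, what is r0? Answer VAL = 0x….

VAL = 0x88

0: ✓ CMP  NZCV=0010
1: · MOVLT
2: ✓ SUBGE  r0←0x88
3: ✓ MOVGE  r2←0xef
4: ✓ CMP  NZCV=1010
5: · MOVLS
6: ✓ MOVNE  r2←0xca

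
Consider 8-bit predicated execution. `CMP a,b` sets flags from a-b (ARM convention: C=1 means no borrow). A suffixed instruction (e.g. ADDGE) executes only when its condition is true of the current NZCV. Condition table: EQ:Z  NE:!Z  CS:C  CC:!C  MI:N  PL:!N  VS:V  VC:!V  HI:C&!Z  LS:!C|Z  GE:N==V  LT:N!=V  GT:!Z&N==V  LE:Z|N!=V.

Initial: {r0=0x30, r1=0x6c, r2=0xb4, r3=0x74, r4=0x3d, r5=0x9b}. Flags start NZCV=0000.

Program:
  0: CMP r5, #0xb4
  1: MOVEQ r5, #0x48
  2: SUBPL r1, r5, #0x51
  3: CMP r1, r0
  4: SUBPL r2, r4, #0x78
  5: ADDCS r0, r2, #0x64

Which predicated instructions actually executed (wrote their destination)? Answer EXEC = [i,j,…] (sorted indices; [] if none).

[0] flags=1000 → (cmp)
[1] flags=1000 EQ?F → skip
[2] flags=1000 PL?F → skip
[3] flags=0010 → (cmp)
[4] flags=0010 PL?T → r2=0xc5
[5] flags=0010 CS?T → r0=0x29

EXEC = [4,5]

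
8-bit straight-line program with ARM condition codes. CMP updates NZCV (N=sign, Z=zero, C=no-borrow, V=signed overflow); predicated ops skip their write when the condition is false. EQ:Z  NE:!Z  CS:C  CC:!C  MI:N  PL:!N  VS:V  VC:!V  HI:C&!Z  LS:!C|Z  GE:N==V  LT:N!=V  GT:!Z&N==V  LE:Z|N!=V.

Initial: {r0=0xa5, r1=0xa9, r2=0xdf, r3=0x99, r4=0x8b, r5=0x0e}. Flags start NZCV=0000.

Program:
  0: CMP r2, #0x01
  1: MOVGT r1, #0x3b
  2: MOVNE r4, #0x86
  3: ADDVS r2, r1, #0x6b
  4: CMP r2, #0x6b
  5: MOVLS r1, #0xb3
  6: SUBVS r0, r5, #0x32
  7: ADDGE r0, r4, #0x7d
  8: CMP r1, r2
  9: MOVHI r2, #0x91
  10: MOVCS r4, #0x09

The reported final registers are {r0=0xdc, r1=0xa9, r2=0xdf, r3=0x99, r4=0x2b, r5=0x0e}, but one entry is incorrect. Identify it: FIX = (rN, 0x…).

0: ✓ CMP  NZCV=1010
1: · MOVGT
2: ✓ MOVNE  r4←0x86
3: · ADDVS
4: ✓ CMP  NZCV=0011
5: · MOVLS
6: ✓ SUBVS  r0←0xdc
7: · ADDGE
8: ✓ CMP  NZCV=1000
9: · MOVHI
10: · MOVCS

FIX = (r4, 0x86)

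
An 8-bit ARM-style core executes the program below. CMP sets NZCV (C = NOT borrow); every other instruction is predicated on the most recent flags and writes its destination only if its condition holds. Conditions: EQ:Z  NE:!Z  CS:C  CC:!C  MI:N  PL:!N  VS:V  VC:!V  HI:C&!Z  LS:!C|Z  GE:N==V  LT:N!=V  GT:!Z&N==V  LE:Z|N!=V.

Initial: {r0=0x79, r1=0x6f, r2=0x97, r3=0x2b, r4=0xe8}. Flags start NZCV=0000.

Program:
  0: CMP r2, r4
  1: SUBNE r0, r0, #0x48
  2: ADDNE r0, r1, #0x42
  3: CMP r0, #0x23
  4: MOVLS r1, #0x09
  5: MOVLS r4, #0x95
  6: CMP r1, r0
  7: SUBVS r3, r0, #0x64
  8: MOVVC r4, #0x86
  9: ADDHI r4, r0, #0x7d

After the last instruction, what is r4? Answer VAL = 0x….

VAL = 0xe8

[0] flags=1000 → (cmp)
[1] flags=1000 NE?T → r0=0x31
[2] flags=1000 NE?T → r0=0xb1
[3] flags=1010 → (cmp)
[4] flags=1010 LS?F → skip
[5] flags=1010 LS?F → skip
[6] flags=1001 → (cmp)
[7] flags=1001 VS?T → r3=0x4d
[8] flags=1001 VC?F → skip
[9] flags=1001 HI?F → skip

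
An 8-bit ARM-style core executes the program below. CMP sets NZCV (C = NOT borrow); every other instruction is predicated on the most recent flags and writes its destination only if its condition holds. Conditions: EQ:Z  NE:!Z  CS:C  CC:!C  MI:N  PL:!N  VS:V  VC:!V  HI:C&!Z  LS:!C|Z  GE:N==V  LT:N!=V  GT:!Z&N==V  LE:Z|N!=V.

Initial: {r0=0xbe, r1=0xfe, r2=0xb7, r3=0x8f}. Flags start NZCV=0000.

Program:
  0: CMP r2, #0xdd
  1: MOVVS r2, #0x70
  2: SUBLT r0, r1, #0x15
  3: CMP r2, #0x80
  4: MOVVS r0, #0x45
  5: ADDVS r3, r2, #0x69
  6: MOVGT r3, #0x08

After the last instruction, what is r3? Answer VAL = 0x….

0: ✓ CMP  NZCV=1000
1: · MOVVS
2: ✓ SUBLT  r0←0xe9
3: ✓ CMP  NZCV=0010
4: · MOVVS
5: · ADDVS
6: ✓ MOVGT  r3←0x08

VAL = 0x08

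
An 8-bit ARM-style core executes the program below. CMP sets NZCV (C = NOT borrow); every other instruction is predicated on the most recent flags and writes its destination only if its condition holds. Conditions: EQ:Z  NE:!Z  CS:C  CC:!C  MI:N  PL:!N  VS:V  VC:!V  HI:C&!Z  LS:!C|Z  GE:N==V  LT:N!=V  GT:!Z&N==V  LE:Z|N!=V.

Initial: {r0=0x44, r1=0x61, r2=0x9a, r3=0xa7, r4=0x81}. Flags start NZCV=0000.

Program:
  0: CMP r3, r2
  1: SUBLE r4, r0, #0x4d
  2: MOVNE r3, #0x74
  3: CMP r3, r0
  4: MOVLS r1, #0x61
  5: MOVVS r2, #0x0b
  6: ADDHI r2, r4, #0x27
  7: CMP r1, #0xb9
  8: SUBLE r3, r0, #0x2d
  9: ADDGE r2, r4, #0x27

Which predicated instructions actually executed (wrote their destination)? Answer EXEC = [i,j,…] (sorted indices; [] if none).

EXEC = [2,6,9]

[0] flags=0010 → (cmp)
[1] flags=0010 LE?F → skip
[2] flags=0010 NE?T → r3=0x74
[3] flags=0010 → (cmp)
[4] flags=0010 LS?F → skip
[5] flags=0010 VS?F → skip
[6] flags=0010 HI?T → r2=0xa8
[7] flags=1001 → (cmp)
[8] flags=1001 LE?F → skip
[9] flags=1001 GE?T → r2=0xa8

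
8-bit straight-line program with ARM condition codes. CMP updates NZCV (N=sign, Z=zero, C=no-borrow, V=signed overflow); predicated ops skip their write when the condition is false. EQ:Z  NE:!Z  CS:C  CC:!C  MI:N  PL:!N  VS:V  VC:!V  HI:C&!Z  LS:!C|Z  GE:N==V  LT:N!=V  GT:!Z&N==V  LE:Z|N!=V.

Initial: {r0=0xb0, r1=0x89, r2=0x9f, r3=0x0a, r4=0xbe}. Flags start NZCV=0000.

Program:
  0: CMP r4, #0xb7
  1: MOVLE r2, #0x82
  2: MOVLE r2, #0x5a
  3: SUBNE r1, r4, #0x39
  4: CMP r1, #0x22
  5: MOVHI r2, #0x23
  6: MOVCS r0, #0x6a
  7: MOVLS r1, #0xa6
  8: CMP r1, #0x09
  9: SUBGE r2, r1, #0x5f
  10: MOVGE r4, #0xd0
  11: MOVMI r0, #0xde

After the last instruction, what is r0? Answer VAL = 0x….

VAL = 0x6a

[0] flags=0010 → (cmp)
[1] flags=0010 LE?F → skip
[2] flags=0010 LE?F → skip
[3] flags=0010 NE?T → r1=0x85
[4] flags=0011 → (cmp)
[5] flags=0011 HI?T → r2=0x23
[6] flags=0011 CS?T → r0=0x6a
[7] flags=0011 LS?F → skip
[8] flags=0011 → (cmp)
[9] flags=0011 GE?F → skip
[10] flags=0011 GE?F → skip
[11] flags=0011 MI?F → skip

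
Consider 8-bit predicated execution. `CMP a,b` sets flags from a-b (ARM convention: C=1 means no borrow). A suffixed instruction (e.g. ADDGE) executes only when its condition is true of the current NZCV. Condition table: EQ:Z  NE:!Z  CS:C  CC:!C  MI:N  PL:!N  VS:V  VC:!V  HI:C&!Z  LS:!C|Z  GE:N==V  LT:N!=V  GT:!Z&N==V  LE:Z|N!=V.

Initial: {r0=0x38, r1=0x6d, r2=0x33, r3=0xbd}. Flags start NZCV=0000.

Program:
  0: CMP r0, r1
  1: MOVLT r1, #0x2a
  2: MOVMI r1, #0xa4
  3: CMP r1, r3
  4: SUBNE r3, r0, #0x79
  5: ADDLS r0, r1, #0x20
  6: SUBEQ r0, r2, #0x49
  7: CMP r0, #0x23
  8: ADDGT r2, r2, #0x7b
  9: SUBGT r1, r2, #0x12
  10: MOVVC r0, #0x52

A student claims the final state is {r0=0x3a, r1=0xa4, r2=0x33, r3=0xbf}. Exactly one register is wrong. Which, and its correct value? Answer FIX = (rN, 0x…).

0: ✓ CMP  NZCV=1000
1: ✓ MOVLT  r1←0x2a
2: ✓ MOVMI  r1←0xa4
3: ✓ CMP  NZCV=1000
4: ✓ SUBNE  r3←0xbf
5: ✓ ADDLS  r0←0xc4
6: · SUBEQ
7: ✓ CMP  NZCV=1010
8: · ADDGT
9: · SUBGT
10: ✓ MOVVC  r0←0x52

FIX = (r0, 0x52)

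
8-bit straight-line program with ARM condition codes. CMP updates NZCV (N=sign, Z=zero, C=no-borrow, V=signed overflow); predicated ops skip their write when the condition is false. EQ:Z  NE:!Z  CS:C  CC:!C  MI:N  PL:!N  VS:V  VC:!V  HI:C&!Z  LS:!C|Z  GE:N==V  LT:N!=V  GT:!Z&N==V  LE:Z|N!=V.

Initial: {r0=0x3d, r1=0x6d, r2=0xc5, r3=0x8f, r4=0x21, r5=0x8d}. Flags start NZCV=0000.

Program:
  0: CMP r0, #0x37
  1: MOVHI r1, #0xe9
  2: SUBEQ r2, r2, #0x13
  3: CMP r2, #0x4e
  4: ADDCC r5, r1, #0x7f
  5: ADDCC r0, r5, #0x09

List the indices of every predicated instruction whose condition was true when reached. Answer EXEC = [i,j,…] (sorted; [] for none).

0: ✓ CMP  NZCV=0010
1: ✓ MOVHI  r1←0xe9
2: · SUBEQ
3: ✓ CMP  NZCV=0011
4: · ADDCC
5: · ADDCC

EXEC = [1]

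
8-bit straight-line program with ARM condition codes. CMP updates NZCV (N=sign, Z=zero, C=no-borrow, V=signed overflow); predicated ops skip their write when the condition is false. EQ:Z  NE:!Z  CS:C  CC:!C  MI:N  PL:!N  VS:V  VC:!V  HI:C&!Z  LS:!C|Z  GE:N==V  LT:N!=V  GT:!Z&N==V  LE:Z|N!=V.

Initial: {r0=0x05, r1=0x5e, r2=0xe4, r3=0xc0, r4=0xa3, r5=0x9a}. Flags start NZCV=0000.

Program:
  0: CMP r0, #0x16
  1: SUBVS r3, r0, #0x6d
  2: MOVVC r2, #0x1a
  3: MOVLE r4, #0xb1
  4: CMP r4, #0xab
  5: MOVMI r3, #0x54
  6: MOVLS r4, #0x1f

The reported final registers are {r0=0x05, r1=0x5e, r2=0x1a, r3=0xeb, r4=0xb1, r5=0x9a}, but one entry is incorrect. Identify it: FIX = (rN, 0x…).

FIX = (r3, 0xc0)

[0] flags=1000 → (cmp)
[1] flags=1000 VS?F → skip
[2] flags=1000 VC?T → r2=0x1a
[3] flags=1000 LE?T → r4=0xb1
[4] flags=0010 → (cmp)
[5] flags=0010 MI?F → skip
[6] flags=0010 LS?F → skip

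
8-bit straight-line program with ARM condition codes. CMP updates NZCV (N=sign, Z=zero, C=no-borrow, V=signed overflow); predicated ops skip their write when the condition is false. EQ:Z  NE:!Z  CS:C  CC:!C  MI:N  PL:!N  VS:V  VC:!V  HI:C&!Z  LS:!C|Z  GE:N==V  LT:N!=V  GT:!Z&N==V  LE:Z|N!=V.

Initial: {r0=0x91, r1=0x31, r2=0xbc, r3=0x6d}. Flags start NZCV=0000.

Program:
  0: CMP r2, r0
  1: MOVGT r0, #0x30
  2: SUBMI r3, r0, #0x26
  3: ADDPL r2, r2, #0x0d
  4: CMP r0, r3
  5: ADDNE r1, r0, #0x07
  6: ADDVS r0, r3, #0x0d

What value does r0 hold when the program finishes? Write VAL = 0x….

VAL = 0x30

[0] flags=0010 → (cmp)
[1] flags=0010 GT?T → r0=0x30
[2] flags=0010 MI?F → skip
[3] flags=0010 PL?T → r2=0xc9
[4] flags=1000 → (cmp)
[5] flags=1000 NE?T → r1=0x37
[6] flags=1000 VS?F → skip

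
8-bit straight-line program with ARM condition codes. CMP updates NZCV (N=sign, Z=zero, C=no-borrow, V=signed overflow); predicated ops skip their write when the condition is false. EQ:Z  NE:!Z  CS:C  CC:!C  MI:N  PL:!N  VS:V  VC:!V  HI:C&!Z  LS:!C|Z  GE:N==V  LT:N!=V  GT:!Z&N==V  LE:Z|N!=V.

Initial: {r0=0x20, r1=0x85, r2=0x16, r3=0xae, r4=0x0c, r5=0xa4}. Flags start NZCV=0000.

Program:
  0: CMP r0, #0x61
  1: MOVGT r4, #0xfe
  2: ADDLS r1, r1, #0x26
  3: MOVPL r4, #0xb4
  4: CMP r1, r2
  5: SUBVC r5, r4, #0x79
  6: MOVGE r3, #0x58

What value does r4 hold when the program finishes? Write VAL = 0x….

0: ✓ CMP  NZCV=1000
1: · MOVGT
2: ✓ ADDLS  r1←0xab
3: · MOVPL
4: ✓ CMP  NZCV=1010
5: ✓ SUBVC  r5←0x93
6: · MOVGE

VAL = 0x0c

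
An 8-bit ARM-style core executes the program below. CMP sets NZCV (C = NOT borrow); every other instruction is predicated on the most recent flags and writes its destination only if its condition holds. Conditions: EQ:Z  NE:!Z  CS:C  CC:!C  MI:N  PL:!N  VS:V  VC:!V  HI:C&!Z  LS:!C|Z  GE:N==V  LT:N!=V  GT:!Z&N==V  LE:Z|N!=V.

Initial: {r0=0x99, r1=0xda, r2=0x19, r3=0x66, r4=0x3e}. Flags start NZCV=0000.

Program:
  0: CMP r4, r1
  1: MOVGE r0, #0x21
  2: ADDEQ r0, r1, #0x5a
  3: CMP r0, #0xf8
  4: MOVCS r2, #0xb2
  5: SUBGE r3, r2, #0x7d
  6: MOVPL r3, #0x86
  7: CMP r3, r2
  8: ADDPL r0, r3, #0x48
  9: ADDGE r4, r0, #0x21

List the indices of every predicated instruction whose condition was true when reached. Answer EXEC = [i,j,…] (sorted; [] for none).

EXEC = [1,5,6,8]

[0] flags=0000 → (cmp)
[1] flags=0000 GE?T → r0=0x21
[2] flags=0000 EQ?F → skip
[3] flags=0000 → (cmp)
[4] flags=0000 CS?F → skip
[5] flags=0000 GE?T → r3=0x9c
[6] flags=0000 PL?T → r3=0x86
[7] flags=0011 → (cmp)
[8] flags=0011 PL?T → r0=0xce
[9] flags=0011 GE?F → skip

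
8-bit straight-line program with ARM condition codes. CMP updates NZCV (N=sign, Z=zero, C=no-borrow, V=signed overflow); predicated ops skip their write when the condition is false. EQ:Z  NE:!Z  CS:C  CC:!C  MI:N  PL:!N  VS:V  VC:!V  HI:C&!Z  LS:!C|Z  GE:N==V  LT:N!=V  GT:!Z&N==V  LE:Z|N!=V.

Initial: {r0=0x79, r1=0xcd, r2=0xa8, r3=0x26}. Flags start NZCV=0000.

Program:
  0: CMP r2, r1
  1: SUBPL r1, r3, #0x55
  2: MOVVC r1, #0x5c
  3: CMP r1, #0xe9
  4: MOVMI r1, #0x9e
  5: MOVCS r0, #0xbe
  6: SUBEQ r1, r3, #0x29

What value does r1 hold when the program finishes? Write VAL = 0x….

VAL = 0x5c

[0] flags=1000 → (cmp)
[1] flags=1000 PL?F → skip
[2] flags=1000 VC?T → r1=0x5c
[3] flags=0000 → (cmp)
[4] flags=0000 MI?F → skip
[5] flags=0000 CS?F → skip
[6] flags=0000 EQ?F → skip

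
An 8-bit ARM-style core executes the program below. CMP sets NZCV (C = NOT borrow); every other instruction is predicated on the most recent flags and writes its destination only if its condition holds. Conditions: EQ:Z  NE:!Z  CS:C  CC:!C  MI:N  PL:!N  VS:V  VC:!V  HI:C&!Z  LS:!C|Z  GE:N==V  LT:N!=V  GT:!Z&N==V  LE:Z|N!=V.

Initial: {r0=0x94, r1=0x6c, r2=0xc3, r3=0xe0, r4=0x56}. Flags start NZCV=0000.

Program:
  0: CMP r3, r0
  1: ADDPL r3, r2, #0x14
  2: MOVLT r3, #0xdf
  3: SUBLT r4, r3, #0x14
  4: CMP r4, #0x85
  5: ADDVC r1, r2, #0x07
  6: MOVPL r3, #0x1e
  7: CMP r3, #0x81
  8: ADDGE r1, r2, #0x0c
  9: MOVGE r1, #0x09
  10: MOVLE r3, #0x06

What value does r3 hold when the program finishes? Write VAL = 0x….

[0] flags=0010 → (cmp)
[1] flags=0010 PL?T → r3=0xd7
[2] flags=0010 LT?F → skip
[3] flags=0010 LT?F → skip
[4] flags=1001 → (cmp)
[5] flags=1001 VC?F → skip
[6] flags=1001 PL?F → skip
[7] flags=0010 → (cmp)
[8] flags=0010 GE?T → r1=0xcf
[9] flags=0010 GE?T → r1=0x09
[10] flags=0010 LE?F → skip

VAL = 0xd7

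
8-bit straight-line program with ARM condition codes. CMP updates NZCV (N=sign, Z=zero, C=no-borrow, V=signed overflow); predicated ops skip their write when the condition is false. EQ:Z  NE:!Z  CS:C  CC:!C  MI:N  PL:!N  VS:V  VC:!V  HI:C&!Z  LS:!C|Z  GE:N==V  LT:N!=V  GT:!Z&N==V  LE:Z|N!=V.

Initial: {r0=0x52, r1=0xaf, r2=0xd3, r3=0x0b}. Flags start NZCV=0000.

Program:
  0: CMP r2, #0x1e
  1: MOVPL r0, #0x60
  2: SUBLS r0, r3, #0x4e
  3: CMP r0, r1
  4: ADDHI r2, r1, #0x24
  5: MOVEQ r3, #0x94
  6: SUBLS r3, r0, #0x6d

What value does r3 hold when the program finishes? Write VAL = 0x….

[0] flags=1010 → (cmp)
[1] flags=1010 PL?F → skip
[2] flags=1010 LS?F → skip
[3] flags=1001 → (cmp)
[4] flags=1001 HI?F → skip
[5] flags=1001 EQ?F → skip
[6] flags=1001 LS?T → r3=0xe5

VAL = 0xe5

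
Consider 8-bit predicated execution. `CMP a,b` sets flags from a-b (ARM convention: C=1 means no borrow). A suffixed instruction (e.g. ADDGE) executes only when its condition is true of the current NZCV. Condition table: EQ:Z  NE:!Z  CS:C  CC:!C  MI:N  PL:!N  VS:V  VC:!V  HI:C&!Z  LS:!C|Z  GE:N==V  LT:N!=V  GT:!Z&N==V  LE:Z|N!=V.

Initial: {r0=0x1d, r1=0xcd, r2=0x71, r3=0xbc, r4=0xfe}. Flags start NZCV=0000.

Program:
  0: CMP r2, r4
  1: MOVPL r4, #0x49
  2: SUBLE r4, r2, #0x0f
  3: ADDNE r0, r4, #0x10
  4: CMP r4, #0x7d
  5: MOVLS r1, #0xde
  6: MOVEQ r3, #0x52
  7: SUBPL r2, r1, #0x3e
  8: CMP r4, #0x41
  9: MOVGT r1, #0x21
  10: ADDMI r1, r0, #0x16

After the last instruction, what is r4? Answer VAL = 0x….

[0] flags=0000 → (cmp)
[1] flags=0000 PL?T → r4=0x49
[2] flags=0000 LE?F → skip
[3] flags=0000 NE?T → r0=0x59
[4] flags=1000 → (cmp)
[5] flags=1000 LS?T → r1=0xde
[6] flags=1000 EQ?F → skip
[7] flags=1000 PL?F → skip
[8] flags=0010 → (cmp)
[9] flags=0010 GT?T → r1=0x21
[10] flags=0010 MI?F → skip

VAL = 0x49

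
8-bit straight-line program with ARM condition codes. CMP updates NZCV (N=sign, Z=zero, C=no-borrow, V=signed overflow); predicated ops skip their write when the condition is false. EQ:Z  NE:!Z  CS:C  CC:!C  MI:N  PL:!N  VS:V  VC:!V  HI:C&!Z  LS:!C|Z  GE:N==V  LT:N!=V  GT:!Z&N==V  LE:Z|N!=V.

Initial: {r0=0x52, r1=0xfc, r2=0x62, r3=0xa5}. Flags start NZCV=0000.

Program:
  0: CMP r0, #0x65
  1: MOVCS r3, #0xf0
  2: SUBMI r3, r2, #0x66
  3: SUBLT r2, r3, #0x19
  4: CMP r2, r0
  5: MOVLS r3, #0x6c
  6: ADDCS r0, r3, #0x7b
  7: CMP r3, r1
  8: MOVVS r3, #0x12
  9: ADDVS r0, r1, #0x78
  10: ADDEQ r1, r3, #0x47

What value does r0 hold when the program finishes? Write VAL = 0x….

[0] flags=1000 → (cmp)
[1] flags=1000 CS?F → skip
[2] flags=1000 MI?T → r3=0xfc
[3] flags=1000 LT?T → r2=0xe3
[4] flags=1010 → (cmp)
[5] flags=1010 LS?F → skip
[6] flags=1010 CS?T → r0=0x77
[7] flags=0110 → (cmp)
[8] flags=0110 VS?F → skip
[9] flags=0110 VS?F → skip
[10] flags=0110 EQ?T → r1=0x43

VAL = 0x77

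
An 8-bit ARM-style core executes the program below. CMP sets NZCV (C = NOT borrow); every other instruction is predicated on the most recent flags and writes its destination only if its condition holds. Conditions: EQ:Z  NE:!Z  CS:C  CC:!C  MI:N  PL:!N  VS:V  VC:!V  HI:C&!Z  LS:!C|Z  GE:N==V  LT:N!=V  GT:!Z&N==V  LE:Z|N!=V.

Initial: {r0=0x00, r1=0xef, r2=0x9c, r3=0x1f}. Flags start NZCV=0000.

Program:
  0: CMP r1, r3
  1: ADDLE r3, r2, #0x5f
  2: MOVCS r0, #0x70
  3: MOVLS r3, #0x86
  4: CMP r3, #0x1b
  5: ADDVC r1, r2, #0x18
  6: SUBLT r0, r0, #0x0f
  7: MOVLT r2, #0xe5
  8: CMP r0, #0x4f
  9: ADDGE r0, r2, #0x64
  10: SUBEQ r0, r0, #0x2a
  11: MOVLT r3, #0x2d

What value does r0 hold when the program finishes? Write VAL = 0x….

VAL = 0x49

0: ✓ CMP  NZCV=1010
1: ✓ ADDLE  r3←0xfb
2: ✓ MOVCS  r0←0x70
3: · MOVLS
4: ✓ CMP  NZCV=1010
5: ✓ ADDVC  r1←0xb4
6: ✓ SUBLT  r0←0x61
7: ✓ MOVLT  r2←0xe5
8: ✓ CMP  NZCV=0010
9: ✓ ADDGE  r0←0x49
10: · SUBEQ
11: · MOVLT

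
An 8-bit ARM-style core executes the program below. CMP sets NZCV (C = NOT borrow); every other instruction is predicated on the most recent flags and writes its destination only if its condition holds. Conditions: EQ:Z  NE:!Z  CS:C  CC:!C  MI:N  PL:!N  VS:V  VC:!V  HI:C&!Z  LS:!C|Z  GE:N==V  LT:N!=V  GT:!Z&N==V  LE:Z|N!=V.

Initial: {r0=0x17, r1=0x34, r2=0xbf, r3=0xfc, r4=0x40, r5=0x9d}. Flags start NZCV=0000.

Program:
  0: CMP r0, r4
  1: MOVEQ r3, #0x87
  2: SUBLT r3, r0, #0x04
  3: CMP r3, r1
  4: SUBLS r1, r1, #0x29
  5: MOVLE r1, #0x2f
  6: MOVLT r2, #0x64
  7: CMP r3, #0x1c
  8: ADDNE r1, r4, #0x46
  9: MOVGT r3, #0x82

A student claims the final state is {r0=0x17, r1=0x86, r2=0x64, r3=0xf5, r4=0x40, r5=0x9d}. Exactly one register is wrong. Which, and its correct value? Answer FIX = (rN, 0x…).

FIX = (r3, 0x13)

0: ✓ CMP  NZCV=1000
1: · MOVEQ
2: ✓ SUBLT  r3←0x13
3: ✓ CMP  NZCV=1000
4: ✓ SUBLS  r1←0x0b
5: ✓ MOVLE  r1←0x2f
6: ✓ MOVLT  r2←0x64
7: ✓ CMP  NZCV=1000
8: ✓ ADDNE  r1←0x86
9: · MOVGT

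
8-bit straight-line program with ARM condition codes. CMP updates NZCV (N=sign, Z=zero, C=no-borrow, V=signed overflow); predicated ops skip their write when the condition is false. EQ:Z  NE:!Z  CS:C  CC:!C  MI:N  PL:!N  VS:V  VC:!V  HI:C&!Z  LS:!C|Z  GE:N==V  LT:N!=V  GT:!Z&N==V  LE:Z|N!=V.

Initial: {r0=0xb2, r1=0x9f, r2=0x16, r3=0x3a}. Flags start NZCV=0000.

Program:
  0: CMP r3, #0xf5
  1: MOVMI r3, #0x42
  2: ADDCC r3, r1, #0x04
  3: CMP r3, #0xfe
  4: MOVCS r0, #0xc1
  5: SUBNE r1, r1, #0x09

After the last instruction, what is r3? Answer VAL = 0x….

VAL = 0xa3

0: ✓ CMP  NZCV=0000
1: · MOVMI
2: ✓ ADDCC  r3←0xa3
3: ✓ CMP  NZCV=1000
4: · MOVCS
5: ✓ SUBNE  r1←0x96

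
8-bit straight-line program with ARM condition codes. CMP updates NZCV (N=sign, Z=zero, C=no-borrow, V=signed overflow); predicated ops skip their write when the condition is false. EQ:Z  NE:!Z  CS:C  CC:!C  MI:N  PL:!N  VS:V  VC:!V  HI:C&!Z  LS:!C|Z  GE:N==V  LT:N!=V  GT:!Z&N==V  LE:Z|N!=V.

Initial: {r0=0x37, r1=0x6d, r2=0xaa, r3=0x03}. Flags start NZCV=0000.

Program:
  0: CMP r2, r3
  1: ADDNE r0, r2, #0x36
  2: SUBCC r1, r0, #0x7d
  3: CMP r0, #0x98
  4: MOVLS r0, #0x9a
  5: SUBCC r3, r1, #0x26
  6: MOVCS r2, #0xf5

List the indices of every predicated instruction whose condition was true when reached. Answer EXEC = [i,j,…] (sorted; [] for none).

EXEC = [1,6]

0: ✓ CMP  NZCV=1010
1: ✓ ADDNE  r0←0xe0
2: · SUBCC
3: ✓ CMP  NZCV=0010
4: · MOVLS
5: · SUBCC
6: ✓ MOVCS  r2←0xf5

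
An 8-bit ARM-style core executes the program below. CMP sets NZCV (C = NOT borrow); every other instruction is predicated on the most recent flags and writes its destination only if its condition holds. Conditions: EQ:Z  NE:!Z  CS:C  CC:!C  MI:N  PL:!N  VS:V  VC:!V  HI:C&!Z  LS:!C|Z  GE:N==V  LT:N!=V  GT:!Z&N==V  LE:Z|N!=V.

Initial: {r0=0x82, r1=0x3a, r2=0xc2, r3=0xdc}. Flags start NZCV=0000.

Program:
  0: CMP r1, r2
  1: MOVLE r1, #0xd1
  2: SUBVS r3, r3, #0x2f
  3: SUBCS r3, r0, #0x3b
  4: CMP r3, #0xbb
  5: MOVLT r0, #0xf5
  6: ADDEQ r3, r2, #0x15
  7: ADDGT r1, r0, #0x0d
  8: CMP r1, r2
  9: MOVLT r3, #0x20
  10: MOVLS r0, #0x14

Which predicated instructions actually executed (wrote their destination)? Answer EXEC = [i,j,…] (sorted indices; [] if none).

0: ✓ CMP  NZCV=0000
1: · MOVLE
2: · SUBVS
3: · SUBCS
4: ✓ CMP  NZCV=0010
5: · MOVLT
6: · ADDEQ
7: ✓ ADDGT  r1←0x8f
8: ✓ CMP  NZCV=1000
9: ✓ MOVLT  r3←0x20
10: ✓ MOVLS  r0←0x14

EXEC = [7,9,10]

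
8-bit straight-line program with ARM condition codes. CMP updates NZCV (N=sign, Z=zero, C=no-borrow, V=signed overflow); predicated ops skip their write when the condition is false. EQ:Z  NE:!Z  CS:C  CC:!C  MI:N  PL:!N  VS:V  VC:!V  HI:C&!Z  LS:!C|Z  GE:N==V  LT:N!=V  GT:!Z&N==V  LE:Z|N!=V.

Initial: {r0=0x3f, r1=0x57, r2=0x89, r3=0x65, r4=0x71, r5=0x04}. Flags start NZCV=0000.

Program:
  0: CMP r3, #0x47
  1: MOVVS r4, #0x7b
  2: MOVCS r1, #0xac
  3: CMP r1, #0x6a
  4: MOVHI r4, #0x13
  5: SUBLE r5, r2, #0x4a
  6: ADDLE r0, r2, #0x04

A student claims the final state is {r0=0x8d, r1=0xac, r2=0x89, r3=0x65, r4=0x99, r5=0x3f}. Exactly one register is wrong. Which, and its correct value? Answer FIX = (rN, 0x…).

FIX = (r4, 0x13)

0: ✓ CMP  NZCV=0010
1: · MOVVS
2: ✓ MOVCS  r1←0xac
3: ✓ CMP  NZCV=0011
4: ✓ MOVHI  r4←0x13
5: ✓ SUBLE  r5←0x3f
6: ✓ ADDLE  r0←0x8d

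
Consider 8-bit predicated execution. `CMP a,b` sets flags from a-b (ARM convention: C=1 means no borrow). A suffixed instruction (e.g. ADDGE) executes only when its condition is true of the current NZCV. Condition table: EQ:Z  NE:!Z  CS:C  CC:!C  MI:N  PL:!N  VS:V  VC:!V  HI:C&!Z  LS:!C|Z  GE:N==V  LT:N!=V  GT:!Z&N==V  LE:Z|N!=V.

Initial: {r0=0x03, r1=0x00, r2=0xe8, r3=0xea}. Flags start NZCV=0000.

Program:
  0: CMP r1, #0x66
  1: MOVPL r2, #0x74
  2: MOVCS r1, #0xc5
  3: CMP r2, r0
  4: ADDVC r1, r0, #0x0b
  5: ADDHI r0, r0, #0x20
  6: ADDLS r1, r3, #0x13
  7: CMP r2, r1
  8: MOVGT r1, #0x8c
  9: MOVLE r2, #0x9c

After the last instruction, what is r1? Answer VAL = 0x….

[0] flags=1000 → (cmp)
[1] flags=1000 PL?F → skip
[2] flags=1000 CS?F → skip
[3] flags=1010 → (cmp)
[4] flags=1010 VC?T → r1=0x0e
[5] flags=1010 HI?T → r0=0x23
[6] flags=1010 LS?F → skip
[7] flags=1010 → (cmp)
[8] flags=1010 GT?F → skip
[9] flags=1010 LE?T → r2=0x9c

VAL = 0x0e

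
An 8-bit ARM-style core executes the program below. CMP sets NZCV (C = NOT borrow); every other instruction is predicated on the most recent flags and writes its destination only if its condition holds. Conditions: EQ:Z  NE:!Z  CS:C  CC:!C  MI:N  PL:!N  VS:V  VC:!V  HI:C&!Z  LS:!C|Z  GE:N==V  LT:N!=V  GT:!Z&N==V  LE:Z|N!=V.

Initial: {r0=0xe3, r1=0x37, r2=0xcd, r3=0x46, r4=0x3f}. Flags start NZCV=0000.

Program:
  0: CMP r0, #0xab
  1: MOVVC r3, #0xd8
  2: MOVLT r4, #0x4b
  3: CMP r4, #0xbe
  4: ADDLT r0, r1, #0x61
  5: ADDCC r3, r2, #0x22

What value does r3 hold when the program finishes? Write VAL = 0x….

0: ✓ CMP  NZCV=0010
1: ✓ MOVVC  r3←0xd8
2: · MOVLT
3: ✓ CMP  NZCV=1001
4: · ADDLT
5: ✓ ADDCC  r3←0xef

VAL = 0xef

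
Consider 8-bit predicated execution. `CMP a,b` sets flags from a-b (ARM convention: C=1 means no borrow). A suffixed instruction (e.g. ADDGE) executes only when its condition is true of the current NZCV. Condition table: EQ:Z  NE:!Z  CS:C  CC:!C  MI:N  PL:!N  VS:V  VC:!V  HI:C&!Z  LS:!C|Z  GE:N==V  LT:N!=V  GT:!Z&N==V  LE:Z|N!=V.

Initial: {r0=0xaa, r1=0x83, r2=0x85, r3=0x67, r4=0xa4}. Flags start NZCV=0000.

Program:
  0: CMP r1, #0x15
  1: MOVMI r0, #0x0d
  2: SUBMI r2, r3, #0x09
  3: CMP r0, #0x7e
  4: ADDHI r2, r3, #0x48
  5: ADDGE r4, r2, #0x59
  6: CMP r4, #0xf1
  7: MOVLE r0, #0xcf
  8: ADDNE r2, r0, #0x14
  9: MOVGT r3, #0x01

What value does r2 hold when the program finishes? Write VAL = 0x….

VAL = 0xe3

[0] flags=0011 → (cmp)
[1] flags=0011 MI?F → skip
[2] flags=0011 MI?F → skip
[3] flags=0011 → (cmp)
[4] flags=0011 HI?T → r2=0xaf
[5] flags=0011 GE?F → skip
[6] flags=1000 → (cmp)
[7] flags=1000 LE?T → r0=0xcf
[8] flags=1000 NE?T → r2=0xe3
[9] flags=1000 GT?F → skip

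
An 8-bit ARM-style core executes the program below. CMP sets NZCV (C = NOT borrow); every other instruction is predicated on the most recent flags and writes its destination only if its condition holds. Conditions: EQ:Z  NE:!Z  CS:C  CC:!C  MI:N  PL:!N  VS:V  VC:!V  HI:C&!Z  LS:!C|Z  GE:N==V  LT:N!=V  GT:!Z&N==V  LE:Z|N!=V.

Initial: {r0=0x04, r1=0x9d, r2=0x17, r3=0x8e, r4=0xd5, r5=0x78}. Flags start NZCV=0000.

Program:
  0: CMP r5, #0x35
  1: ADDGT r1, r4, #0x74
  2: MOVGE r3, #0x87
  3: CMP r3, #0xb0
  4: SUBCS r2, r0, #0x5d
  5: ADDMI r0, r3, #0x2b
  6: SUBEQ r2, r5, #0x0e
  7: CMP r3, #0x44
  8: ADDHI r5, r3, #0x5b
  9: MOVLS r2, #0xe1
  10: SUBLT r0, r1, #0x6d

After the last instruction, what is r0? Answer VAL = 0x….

VAL = 0xdc

[0] flags=0010 → (cmp)
[1] flags=0010 GT?T → r1=0x49
[2] flags=0010 GE?T → r3=0x87
[3] flags=1000 → (cmp)
[4] flags=1000 CS?F → skip
[5] flags=1000 MI?T → r0=0xb2
[6] flags=1000 EQ?F → skip
[7] flags=0011 → (cmp)
[8] flags=0011 HI?T → r5=0xe2
[9] flags=0011 LS?F → skip
[10] flags=0011 LT?T → r0=0xdc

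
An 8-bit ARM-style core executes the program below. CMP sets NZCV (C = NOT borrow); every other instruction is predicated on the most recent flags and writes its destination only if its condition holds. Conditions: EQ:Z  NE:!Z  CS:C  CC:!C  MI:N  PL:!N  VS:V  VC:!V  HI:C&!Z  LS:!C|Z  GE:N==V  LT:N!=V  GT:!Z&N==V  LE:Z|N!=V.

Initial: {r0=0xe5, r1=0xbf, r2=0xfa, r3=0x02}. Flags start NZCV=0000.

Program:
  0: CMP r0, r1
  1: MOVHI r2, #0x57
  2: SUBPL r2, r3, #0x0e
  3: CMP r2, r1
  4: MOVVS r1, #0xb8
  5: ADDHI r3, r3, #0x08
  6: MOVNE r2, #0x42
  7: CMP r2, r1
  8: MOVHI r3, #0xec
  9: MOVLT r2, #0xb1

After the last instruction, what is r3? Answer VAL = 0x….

VAL = 0x0a

[0] flags=0010 → (cmp)
[1] flags=0010 HI?T → r2=0x57
[2] flags=0010 PL?T → r2=0xf4
[3] flags=0010 → (cmp)
[4] flags=0010 VS?F → skip
[5] flags=0010 HI?T → r3=0x0a
[6] flags=0010 NE?T → r2=0x42
[7] flags=1001 → (cmp)
[8] flags=1001 HI?F → skip
[9] flags=1001 LT?F → skip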